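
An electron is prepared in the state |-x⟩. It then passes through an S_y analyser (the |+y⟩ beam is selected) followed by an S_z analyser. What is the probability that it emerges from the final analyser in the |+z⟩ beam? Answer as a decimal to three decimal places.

0.250

First analyser (S_y): from |-x⟩, P(|+y⟩) = 1/2.
After stage 1 the state is |+y⟩; P(|+z⟩) = |⟨+z|+y⟩|² = 1/2.
Joint probability = 1/2 × 1/2 = 0.250.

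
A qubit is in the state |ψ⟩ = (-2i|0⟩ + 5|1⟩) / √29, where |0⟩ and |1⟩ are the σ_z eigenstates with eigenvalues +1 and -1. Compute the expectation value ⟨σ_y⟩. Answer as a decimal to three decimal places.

0.690

⟨σ_y⟩ = 2 Im(a* b)/(|a|²+|b|²) with a = -2i, b = 5.
a* b = 10i, so ⟨σ_y⟩ = 20/29.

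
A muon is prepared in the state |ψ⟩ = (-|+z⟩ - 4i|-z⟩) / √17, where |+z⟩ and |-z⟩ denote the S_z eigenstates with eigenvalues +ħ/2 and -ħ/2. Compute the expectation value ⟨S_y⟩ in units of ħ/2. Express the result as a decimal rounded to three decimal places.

0.471

⟨σ_y⟩ = 2 Im(a* b)/(|a|²+|b|²) with a = -1, b = -4i.
a* b = 4i, so ⟨σ_y⟩ = 8/17.
⟨S_y⟩ = (ħ/2)·⟨σ_y⟩.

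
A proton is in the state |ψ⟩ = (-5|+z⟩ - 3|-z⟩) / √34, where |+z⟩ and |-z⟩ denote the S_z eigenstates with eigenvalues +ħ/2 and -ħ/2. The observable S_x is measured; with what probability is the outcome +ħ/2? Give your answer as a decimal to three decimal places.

|+x⟩ = (|+z⟩ + |-z⟩)/√2, so ⟨+x|ψ⟩ = (-8) / (√2·√34).
P = |-8|² / 68 = 64/68.

0.941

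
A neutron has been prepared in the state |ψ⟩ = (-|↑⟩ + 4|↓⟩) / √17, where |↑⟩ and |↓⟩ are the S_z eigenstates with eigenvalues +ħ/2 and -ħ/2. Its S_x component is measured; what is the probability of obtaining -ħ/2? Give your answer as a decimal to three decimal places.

0.735

|-x⟩ = (|↑⟩ - |↓⟩)/√2, so ⟨-x|ψ⟩ = (-5) / (√2·√17).
P = |-5|² / 34 = 25/34.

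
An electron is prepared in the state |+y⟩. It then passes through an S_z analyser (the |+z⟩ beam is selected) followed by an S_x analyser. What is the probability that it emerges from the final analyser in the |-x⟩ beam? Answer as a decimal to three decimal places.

First analyser (S_z): from |+y⟩, P(|+z⟩) = 1/2.
After stage 1 the state is |+z⟩; P(|-x⟩) = |⟨-x|+z⟩|² = 1/2.
Joint probability = 1/2 × 1/2 = 0.250.

0.250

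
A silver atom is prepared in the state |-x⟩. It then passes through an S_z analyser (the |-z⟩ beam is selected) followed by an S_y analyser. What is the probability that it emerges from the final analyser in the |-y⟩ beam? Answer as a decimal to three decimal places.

First analyser (S_z): from |-x⟩, P(|-z⟩) = 1/2.
After stage 1 the state is |-z⟩; P(|-y⟩) = |⟨-y|-z⟩|² = 1/2.
Joint probability = 1/2 × 1/2 = 0.250.

0.250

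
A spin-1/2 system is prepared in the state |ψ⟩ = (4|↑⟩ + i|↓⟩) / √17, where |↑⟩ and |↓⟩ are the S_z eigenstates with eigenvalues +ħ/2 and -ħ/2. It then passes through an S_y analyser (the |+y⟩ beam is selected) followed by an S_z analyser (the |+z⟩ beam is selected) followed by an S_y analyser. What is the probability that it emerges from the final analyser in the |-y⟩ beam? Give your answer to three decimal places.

First analyser (S_y): P(|+y⟩) = |⟨+y|ψ⟩|² = 25/34.
After stage 1 the state is |+y⟩; P(|+z⟩) = |⟨+z|+y⟩|² = 1/2.
After stage 2 the state is |+z⟩; P(|-y⟩) = |⟨-y|+z⟩|² = 1/2.
Joint probability = 25/34 × 1/2 × 1/2 = 0.184.

0.184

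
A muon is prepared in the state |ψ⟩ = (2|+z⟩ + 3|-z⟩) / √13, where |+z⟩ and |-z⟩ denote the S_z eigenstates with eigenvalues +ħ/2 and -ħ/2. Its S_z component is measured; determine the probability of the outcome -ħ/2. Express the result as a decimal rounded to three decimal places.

The -ħ/2 outcome corresponds to |-z⟩. Its amplitude in |ψ⟩ is 3/√13.
P = |3|² / 13 = 9/13.

0.692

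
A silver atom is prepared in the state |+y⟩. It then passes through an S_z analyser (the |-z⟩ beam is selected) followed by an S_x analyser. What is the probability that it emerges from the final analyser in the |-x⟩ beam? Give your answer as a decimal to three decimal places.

0.250

First analyser (S_z): from |+y⟩, P(|-z⟩) = 1/2.
After stage 1 the state is |-z⟩; P(|-x⟩) = |⟨-x|-z⟩|² = 1/2.
Joint probability = 1/2 × 1/2 = 0.250.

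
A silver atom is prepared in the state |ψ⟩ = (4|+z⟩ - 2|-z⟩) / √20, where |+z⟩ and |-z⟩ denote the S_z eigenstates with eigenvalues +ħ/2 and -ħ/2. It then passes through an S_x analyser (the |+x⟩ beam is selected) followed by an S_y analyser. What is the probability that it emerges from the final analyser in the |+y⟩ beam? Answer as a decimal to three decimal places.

First analyser (S_x): P(|+x⟩) = |⟨+x|ψ⟩|² = 4/40.
After stage 1 the state is |+x⟩; P(|+y⟩) = |⟨+y|+x⟩|² = 1/2.
Joint probability = 4/40 × 1/2 = 0.050.

0.050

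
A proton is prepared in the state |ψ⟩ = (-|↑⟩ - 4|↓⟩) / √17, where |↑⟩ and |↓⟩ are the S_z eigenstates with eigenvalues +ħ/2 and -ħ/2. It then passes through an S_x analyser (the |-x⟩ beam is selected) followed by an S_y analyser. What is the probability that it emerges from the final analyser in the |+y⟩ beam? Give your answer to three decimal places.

0.132

First analyser (S_x): P(|-x⟩) = |⟨-x|ψ⟩|² = 9/34.
After stage 1 the state is |-x⟩; P(|+y⟩) = |⟨+y|-x⟩|² = 1/2.
Joint probability = 9/34 × 1/2 = 0.132.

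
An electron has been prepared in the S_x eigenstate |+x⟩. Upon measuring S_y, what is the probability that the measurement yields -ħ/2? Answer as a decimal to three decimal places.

0.500

In the S_z basis, |+x⟩ = (|+z⟩ + |-z⟩)/√2 and |-y⟩ = (|+z⟩ - i|-z⟩)/√2.
|⟨-y|+x⟩|² = 1/2.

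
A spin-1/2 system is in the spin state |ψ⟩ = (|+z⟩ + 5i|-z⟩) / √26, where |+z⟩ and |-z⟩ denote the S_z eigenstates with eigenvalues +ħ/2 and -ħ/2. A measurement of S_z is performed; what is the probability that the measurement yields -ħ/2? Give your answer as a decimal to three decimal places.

The -ħ/2 outcome corresponds to |-z⟩. Its amplitude in |ψ⟩ is 5i/√26.
P = |5i|² / 26 = 25/26.

0.962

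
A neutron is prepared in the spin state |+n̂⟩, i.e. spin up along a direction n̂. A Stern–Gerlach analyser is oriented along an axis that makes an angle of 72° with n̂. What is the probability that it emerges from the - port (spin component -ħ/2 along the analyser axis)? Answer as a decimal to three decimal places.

For spin-½, the probability of finding spin-up along an axis at angle θ to the initial spin direction is cos²(θ/2); spin-down is sin²(θ/2).
θ = 72°, so P = sin²(36°) ≈ 0.345.

0.345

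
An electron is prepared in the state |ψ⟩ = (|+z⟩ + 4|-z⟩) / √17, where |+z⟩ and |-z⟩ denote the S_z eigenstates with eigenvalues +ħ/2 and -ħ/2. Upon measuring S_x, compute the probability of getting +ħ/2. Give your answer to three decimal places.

|+x⟩ = (|+z⟩ + |-z⟩)/√2, so ⟨+x|ψ⟩ = (5) / (√2·√17).
P = |5|² / 34 = 25/34.

0.735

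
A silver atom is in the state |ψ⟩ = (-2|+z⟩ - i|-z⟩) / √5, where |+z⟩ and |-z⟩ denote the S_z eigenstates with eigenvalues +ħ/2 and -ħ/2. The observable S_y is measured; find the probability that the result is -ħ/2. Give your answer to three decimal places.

|-y⟩ = (|+z⟩ - i|-z⟩)/√2, so ⟨-y|ψ⟩ = (-1) / (√2·√5).
P = |-1|² / 10 = 1/10.

0.100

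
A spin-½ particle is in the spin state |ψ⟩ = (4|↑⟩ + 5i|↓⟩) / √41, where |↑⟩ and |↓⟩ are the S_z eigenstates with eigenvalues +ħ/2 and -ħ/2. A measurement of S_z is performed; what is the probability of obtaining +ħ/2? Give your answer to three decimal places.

0.390

The +ħ/2 outcome corresponds to |↑⟩. Its amplitude in |ψ⟩ is 4/√41.
P = |4|² / 41 = 16/41.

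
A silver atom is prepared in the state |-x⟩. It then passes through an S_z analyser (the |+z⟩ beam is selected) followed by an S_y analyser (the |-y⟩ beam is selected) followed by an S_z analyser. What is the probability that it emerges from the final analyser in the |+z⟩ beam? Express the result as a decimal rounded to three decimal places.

First analyser (S_z): from |-x⟩, P(|+z⟩) = 1/2.
After stage 1 the state is |+z⟩; P(|-y⟩) = |⟨-y|+z⟩|² = 1/2.
After stage 2 the state is |-y⟩; P(|+z⟩) = |⟨+z|-y⟩|² = 1/2.
Joint probability = 1/2 × 1/2 × 1/2 = 0.125.

0.125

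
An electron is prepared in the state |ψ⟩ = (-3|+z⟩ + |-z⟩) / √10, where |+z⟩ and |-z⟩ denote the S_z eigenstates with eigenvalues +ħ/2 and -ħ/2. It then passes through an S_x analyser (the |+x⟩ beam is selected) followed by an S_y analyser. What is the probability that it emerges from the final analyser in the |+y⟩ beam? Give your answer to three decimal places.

First analyser (S_x): P(|+x⟩) = |⟨+x|ψ⟩|² = 4/20.
After stage 1 the state is |+x⟩; P(|+y⟩) = |⟨+y|+x⟩|² = 1/2.
Joint probability = 4/20 × 1/2 = 0.100.

0.100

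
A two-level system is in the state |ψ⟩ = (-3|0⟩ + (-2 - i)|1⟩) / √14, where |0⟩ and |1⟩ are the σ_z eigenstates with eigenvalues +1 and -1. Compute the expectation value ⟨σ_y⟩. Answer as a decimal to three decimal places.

⟨σ_y⟩ = 2 Im(a* b)/(|a|²+|b|²) with a = -3, b = (-2 - i).
a* b = (6 + 3i), so ⟨σ_y⟩ = 6/14.

0.429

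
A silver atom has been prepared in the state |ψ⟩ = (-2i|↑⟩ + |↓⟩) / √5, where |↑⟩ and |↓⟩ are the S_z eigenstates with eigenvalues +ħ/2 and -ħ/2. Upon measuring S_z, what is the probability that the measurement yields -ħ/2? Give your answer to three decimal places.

0.200

The -ħ/2 outcome corresponds to |↓⟩. Its amplitude in |ψ⟩ is 1/√5.
P = |1|² / 5 = 1/5.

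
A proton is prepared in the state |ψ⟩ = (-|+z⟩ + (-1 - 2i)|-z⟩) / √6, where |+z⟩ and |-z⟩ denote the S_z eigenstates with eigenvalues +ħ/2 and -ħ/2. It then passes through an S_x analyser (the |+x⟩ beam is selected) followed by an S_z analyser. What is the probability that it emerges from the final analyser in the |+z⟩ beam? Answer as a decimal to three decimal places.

First analyser (S_x): P(|+x⟩) = |⟨+x|ψ⟩|² = 8/12.
After stage 1 the state is |+x⟩; P(|+z⟩) = |⟨+z|+x⟩|² = 1/2.
Joint probability = 8/12 × 1/2 = 0.333.

0.333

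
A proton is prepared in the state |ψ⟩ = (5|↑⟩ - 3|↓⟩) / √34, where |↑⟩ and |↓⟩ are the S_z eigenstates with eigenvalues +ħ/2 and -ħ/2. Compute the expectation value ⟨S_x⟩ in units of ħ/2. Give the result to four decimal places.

⟨σ_x⟩ = 2 Re(a* b)/(|a|²+|b|²) with a = 5, b = -3.
a* b = -15, so ⟨σ_x⟩ = -30/34.
⟨S_x⟩ = (ħ/2)·⟨σ_x⟩.

-0.8824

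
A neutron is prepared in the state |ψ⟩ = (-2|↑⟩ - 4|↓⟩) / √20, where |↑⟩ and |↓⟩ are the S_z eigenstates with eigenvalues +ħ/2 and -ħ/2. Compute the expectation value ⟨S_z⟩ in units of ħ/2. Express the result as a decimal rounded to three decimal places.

⟨σ_z⟩ = |a|² - |b|² divided by |a|²+|b|², with a, b the |↑⟩, |↓⟩ amplitudes.
= (4 - 16)/20 = -12/20.
⟨S_z⟩ = (ħ/2)·⟨σ_z⟩.

-0.600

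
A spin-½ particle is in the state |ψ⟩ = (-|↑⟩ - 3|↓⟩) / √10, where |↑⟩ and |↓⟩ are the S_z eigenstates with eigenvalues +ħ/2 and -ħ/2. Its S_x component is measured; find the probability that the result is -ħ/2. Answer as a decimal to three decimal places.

0.200

|-x⟩ = (|↑⟩ - |↓⟩)/√2, so ⟨-x|ψ⟩ = (2) / (√2·√10).
P = |2|² / 20 = 4/20.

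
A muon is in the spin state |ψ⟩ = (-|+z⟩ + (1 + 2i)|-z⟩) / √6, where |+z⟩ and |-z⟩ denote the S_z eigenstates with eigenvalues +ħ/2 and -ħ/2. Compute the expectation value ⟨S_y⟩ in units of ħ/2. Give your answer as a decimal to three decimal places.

-0.667

⟨σ_y⟩ = 2 Im(a* b)/(|a|²+|b|²) with a = -1, b = (1 + 2i).
a* b = (-1 - 2i), so ⟨σ_y⟩ = -4/6.
⟨S_y⟩ = (ħ/2)·⟨σ_y⟩.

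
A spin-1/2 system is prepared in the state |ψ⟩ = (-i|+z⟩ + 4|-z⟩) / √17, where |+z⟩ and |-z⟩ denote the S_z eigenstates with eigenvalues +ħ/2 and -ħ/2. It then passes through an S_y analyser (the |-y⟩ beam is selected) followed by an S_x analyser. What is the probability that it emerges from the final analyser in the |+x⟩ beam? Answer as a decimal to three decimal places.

0.132

First analyser (S_y): P(|-y⟩) = |⟨-y|ψ⟩|² = 9/34.
After stage 1 the state is |-y⟩; P(|+x⟩) = |⟨+x|-y⟩|² = 1/2.
Joint probability = 9/34 × 1/2 = 0.132.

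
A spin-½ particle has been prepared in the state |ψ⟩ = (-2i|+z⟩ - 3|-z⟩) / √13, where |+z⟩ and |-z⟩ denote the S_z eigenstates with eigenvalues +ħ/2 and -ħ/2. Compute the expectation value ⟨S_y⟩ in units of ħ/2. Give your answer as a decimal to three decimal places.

-0.923

⟨σ_y⟩ = 2 Im(a* b)/(|a|²+|b|²) with a = -2i, b = -3.
a* b = -6i, so ⟨σ_y⟩ = -12/13.
⟨S_y⟩ = (ħ/2)·⟨σ_y⟩.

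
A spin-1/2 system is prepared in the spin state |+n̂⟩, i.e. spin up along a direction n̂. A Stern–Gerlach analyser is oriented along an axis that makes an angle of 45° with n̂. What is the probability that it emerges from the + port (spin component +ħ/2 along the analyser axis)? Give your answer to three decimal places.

For spin-½, the probability of finding spin-up along an axis at angle θ to the initial spin direction is cos²(θ/2); spin-down is sin²(θ/2).
θ = 45°, so P = cos²(22.5°) ≈ 0.854.

0.854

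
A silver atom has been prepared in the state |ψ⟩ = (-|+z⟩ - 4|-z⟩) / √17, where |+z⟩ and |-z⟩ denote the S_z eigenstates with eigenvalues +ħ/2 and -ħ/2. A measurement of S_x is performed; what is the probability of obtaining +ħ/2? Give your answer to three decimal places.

|+x⟩ = (|+z⟩ + |-z⟩)/√2, so ⟨+x|ψ⟩ = (-5) / (√2·√17).
P = |-5|² / 34 = 25/34.

0.735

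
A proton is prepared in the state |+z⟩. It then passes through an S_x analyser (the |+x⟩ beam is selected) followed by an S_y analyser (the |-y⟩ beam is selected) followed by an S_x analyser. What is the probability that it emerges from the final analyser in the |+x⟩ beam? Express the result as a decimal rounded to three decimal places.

0.125

First analyser (S_x): from |+z⟩, P(|+x⟩) = 1/2.
After stage 1 the state is |+x⟩; P(|-y⟩) = |⟨-y|+x⟩|² = 1/2.
After stage 2 the state is |-y⟩; P(|+x⟩) = |⟨+x|-y⟩|² = 1/2.
Joint probability = 1/2 × 1/2 × 1/2 = 0.125.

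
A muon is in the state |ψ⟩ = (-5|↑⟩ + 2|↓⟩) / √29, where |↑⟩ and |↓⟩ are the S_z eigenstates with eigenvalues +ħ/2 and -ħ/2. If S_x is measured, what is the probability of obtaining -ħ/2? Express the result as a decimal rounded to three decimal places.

|-x⟩ = (|↑⟩ - |↓⟩)/√2, so ⟨-x|ψ⟩ = (-7) / (√2·√29).
P = |-7|² / 58 = 49/58.

0.845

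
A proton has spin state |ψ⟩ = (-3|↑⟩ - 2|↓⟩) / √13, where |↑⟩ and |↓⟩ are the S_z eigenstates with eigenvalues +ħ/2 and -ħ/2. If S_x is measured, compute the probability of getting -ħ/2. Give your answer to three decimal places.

0.038

|-x⟩ = (|↑⟩ - |↓⟩)/√2, so ⟨-x|ψ⟩ = (-1) / (√2·√13).
P = |-1|² / 26 = 1/26.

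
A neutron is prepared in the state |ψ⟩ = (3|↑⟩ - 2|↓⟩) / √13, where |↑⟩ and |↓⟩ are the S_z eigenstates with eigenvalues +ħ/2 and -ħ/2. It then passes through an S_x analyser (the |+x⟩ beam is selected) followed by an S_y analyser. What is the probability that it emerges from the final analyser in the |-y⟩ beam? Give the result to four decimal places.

First analyser (S_x): P(|+x⟩) = |⟨+x|ψ⟩|² = 1/26.
After stage 1 the state is |+x⟩; P(|-y⟩) = |⟨-y|+x⟩|² = 1/2.
Joint probability = 1/26 × 1/2 = 0.0192.

0.0192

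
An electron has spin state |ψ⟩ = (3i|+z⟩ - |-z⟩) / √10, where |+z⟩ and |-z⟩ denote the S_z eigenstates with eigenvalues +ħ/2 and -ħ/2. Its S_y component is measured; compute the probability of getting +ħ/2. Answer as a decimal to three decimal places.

0.800

|+y⟩ = (|+z⟩ + i|-z⟩)/√2, so ⟨+y|ψ⟩ = (4i) / (√2·√10).
P = |4i|² / 20 = 16/20.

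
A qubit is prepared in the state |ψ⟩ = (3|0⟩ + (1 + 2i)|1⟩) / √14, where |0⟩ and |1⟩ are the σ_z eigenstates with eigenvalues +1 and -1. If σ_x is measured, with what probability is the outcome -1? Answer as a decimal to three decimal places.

|-x⟩ = (|0⟩ - |1⟩)/√2, so ⟨-x|ψ⟩ = (2 - 2i) / (√2·√14).
P = |2 - 2i|² / 28 = 8/28.

0.286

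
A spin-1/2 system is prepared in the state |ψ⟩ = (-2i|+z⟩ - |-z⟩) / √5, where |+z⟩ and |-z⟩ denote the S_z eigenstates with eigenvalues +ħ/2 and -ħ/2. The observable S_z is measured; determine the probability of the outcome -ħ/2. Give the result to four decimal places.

0.2000

The -ħ/2 outcome corresponds to |-z⟩. Its amplitude in |ψ⟩ is -1/√5.
P = |-1|² / 5 = 1/5.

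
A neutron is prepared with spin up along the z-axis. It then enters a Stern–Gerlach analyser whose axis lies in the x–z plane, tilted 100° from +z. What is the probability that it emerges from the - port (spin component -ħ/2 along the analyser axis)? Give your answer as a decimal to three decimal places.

For spin-½, the probability of finding spin-up along an axis at angle θ to the initial spin direction is cos²(θ/2); spin-down is sin²(θ/2).
θ = 100°, so P = sin²(50°) ≈ 0.587.

0.587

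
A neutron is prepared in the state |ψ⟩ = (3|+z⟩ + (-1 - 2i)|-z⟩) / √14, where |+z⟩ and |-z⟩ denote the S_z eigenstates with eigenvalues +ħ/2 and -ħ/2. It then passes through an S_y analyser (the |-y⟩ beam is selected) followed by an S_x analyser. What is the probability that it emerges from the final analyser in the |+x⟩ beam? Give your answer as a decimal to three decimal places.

0.464

First analyser (S_y): P(|-y⟩) = |⟨-y|ψ⟩|² = 26/28.
After stage 1 the state is |-y⟩; P(|+x⟩) = |⟨+x|-y⟩|² = 1/2.
Joint probability = 26/28 × 1/2 = 0.464.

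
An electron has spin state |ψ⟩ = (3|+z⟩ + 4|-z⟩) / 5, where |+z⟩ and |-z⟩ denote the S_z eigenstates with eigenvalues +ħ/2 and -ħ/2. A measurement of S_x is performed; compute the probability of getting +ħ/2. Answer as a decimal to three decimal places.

|+x⟩ = (|+z⟩ + |-z⟩)/√2, so ⟨+x|ψ⟩ = (7) / (√2·5).
P = |7|² / 50 = 49/50.

0.980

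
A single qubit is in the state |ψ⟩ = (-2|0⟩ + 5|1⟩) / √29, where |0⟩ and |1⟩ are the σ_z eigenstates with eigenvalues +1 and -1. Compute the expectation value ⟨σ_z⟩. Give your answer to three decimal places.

⟨σ_z⟩ = |a|² - |b|² divided by |a|²+|b|², with a, b the |0⟩, |1⟩ amplitudes.
= (4 - 25)/29 = -21/29.

-0.724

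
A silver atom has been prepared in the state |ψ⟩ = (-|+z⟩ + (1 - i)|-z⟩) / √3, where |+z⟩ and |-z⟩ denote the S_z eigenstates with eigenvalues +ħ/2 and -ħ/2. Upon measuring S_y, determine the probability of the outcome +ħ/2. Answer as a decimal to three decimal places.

|+y⟩ = (|+z⟩ + i|-z⟩)/√2, so ⟨+y|ψ⟩ = (-2 - i) / (√2·√3).
P = |-2 - i|² / 6 = 5/6.

0.833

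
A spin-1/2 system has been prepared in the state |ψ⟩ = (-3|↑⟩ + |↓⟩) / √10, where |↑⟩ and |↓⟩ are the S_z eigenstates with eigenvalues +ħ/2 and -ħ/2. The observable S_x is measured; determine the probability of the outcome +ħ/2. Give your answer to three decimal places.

0.200

|+x⟩ = (|↑⟩ + |↓⟩)/√2, so ⟨+x|ψ⟩ = (-2) / (√2·√10).
P = |-2|² / 20 = 4/20.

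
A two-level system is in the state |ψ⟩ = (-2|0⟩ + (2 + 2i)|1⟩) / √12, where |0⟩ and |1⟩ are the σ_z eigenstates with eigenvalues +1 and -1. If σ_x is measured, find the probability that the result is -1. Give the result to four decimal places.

0.8333

|-x⟩ = (|0⟩ - |1⟩)/√2, so ⟨-x|ψ⟩ = (-4 - 2i) / (√2·√12).
P = |-4 - 2i|² / 24 = 20/24.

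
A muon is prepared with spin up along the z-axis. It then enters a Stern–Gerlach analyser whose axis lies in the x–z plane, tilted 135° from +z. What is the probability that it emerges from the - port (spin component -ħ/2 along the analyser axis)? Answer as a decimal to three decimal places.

0.854

For spin-½, the probability of finding spin-up along an axis at angle θ to the initial spin direction is cos²(θ/2); spin-down is sin²(θ/2).
θ = 135°, so P = sin²(67.5°) ≈ 0.854.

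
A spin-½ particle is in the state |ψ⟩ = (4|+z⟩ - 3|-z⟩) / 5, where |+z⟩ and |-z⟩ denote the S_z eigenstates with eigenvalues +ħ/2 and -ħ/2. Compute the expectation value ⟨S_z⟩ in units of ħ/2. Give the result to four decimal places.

⟨σ_z⟩ = |a|² - |b|² divided by |a|²+|b|², with a, b the |+z⟩, |-z⟩ amplitudes.
= (16 - 9)/25 = 7/25.
⟨S_z⟩ = (ħ/2)·⟨σ_z⟩.

0.2800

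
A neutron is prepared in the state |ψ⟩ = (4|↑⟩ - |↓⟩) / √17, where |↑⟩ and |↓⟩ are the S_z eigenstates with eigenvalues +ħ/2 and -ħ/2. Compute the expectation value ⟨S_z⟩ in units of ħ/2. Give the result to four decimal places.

⟨σ_z⟩ = |a|² - |b|² divided by |a|²+|b|², with a, b the |↑⟩, |↓⟩ amplitudes.
= (16 - 1)/17 = 15/17.
⟨S_z⟩ = (ħ/2)·⟨σ_z⟩.

0.8824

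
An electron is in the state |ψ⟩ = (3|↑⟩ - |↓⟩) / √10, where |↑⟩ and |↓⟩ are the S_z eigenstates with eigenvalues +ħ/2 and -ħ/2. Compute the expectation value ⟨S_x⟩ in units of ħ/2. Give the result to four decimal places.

⟨σ_x⟩ = 2 Re(a* b)/(|a|²+|b|²) with a = 3, b = -1.
a* b = -3, so ⟨σ_x⟩ = -6/10.
⟨S_x⟩ = (ħ/2)·⟨σ_x⟩.

-0.6000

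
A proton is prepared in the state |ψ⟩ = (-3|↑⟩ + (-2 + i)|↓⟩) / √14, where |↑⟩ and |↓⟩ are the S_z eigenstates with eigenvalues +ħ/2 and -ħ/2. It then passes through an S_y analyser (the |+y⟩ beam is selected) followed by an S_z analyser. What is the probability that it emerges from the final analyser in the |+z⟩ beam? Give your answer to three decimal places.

First analyser (S_y): P(|+y⟩) = |⟨+y|ψ⟩|² = 8/28.
After stage 1 the state is |+y⟩; P(|+z⟩) = |⟨+z|+y⟩|² = 1/2.
Joint probability = 8/28 × 1/2 = 0.143.

0.143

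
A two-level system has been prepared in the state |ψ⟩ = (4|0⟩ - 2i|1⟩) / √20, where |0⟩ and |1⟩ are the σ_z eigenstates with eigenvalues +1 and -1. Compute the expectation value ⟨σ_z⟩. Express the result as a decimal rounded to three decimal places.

⟨σ_z⟩ = |a|² - |b|² divided by |a|²+|b|², with a, b the |0⟩, |1⟩ amplitudes.
= (16 - 4)/20 = 12/20.

0.600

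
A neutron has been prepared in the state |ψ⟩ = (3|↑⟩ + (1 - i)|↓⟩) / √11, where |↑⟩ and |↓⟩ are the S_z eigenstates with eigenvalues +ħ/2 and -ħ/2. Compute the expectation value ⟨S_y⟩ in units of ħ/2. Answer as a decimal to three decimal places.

⟨σ_y⟩ = 2 Im(a* b)/(|a|²+|b|²) with a = 3, b = (1 - i).
a* b = (3 - 3i), so ⟨σ_y⟩ = -6/11.
⟨S_y⟩ = (ħ/2)·⟨σ_y⟩.

-0.545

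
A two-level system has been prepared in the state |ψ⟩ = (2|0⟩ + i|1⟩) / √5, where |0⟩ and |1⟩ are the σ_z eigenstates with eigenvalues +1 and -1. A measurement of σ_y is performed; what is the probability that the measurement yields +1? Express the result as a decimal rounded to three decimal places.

|+y⟩ = (|0⟩ + i|1⟩)/√2, so ⟨+y|ψ⟩ = (3) / (√2·√5).
P = |3|² / 10 = 9/10.

0.900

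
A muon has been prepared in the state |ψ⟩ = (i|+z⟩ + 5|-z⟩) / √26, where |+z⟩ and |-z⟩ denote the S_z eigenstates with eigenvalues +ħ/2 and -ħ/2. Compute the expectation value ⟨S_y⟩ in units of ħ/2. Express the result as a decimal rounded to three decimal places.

⟨σ_y⟩ = 2 Im(a* b)/(|a|²+|b|²) with a = i, b = 5.
a* b = -5i, so ⟨σ_y⟩ = -10/26.
⟨S_y⟩ = (ħ/2)·⟨σ_y⟩.

-0.385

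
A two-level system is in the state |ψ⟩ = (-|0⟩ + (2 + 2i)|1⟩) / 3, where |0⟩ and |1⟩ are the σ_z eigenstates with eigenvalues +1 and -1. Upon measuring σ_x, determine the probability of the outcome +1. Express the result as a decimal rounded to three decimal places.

|+x⟩ = (|0⟩ + |1⟩)/√2, so ⟨+x|ψ⟩ = (1 + 2i) / (√2·3).
P = |1 + 2i|² / 18 = 5/18.

0.278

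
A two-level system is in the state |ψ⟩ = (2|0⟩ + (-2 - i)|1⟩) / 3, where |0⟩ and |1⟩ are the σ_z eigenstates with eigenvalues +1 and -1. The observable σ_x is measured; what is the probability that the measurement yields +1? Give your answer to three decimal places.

0.056

|+x⟩ = (|0⟩ + |1⟩)/√2, so ⟨+x|ψ⟩ = (-i) / (√2·3).
P = |-i|² / 18 = 1/18.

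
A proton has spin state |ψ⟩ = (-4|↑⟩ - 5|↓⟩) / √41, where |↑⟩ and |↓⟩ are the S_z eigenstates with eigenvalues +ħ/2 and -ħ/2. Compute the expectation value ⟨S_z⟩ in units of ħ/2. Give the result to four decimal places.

⟨σ_z⟩ = |a|² - |b|² divided by |a|²+|b|², with a, b the |↑⟩, |↓⟩ amplitudes.
= (16 - 25)/41 = -9/41.
⟨S_z⟩ = (ħ/2)·⟨σ_z⟩.

-0.2195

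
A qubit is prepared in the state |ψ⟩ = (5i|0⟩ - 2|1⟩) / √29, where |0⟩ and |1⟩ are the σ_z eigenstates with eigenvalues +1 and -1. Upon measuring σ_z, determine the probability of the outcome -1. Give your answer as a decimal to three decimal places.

0.138

The -1 outcome corresponds to |1⟩. Its amplitude in |ψ⟩ is -2/√29.
P = |-2|² / 29 = 4/29.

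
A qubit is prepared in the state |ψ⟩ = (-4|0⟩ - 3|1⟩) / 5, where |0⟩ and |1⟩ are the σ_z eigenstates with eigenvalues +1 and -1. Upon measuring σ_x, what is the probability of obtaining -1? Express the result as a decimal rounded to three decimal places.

0.020

|-x⟩ = (|0⟩ - |1⟩)/√2, so ⟨-x|ψ⟩ = (-1) / (√2·5).
P = |-1|² / 50 = 1/50.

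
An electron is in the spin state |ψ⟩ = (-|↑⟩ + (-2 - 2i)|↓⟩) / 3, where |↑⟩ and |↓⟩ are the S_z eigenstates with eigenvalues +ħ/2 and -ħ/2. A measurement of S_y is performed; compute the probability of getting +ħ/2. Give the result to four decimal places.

|+y⟩ = (|↑⟩ + i|↓⟩)/√2, so ⟨+y|ψ⟩ = (-3 + 2i) / (√2·3).
P = |-3 + 2i|² / 18 = 13/18.

0.7222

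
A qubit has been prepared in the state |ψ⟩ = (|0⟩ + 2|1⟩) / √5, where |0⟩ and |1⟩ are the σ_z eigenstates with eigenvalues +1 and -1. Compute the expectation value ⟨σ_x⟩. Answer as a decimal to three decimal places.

0.800

⟨σ_x⟩ = 2 Re(a* b)/(|a|²+|b|²) with a = 1, b = 2.
a* b = 2, so ⟨σ_x⟩ = 4/5.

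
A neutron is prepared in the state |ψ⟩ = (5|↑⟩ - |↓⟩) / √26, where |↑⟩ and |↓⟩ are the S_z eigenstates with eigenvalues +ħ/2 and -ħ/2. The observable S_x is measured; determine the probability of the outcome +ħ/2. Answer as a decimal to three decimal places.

|+x⟩ = (|↑⟩ + |↓⟩)/√2, so ⟨+x|ψ⟩ = (4) / (√2·√26).
P = |4|² / 52 = 16/52.

0.308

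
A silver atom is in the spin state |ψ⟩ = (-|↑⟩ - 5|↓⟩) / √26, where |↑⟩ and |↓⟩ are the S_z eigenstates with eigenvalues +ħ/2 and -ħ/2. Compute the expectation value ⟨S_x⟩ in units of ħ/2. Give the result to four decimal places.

0.3846

⟨σ_x⟩ = 2 Re(a* b)/(|a|²+|b|²) with a = -1, b = -5.
a* b = 5, so ⟨σ_x⟩ = 10/26.
⟨S_x⟩ = (ħ/2)·⟨σ_x⟩.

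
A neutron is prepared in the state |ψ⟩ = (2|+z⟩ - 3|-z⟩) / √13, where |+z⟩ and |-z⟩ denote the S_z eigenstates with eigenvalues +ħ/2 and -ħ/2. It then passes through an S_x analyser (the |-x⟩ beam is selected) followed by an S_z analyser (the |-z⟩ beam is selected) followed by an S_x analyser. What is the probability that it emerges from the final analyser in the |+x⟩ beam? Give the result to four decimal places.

0.2404

First analyser (S_x): P(|-x⟩) = |⟨-x|ψ⟩|² = 25/26.
After stage 1 the state is |-x⟩; P(|-z⟩) = |⟨-z|-x⟩|² = 1/2.
After stage 2 the state is |-z⟩; P(|+x⟩) = |⟨+x|-z⟩|² = 1/2.
Joint probability = 25/26 × 1/2 × 1/2 = 0.2404.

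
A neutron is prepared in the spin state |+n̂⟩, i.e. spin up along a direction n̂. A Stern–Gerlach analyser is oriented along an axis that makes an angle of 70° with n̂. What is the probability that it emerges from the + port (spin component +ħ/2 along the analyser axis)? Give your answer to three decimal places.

For spin-½, the probability of finding spin-up along an axis at angle θ to the initial spin direction is cos²(θ/2); spin-down is sin²(θ/2).
θ = 70°, so P = cos²(35°) ≈ 0.671.

0.671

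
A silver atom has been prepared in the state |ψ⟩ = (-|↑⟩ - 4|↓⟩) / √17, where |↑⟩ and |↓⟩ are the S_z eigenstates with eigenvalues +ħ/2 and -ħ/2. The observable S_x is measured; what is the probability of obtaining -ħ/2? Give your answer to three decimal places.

0.265

|-x⟩ = (|↑⟩ - |↓⟩)/√2, so ⟨-x|ψ⟩ = (3) / (√2·√17).
P = |3|² / 34 = 9/34.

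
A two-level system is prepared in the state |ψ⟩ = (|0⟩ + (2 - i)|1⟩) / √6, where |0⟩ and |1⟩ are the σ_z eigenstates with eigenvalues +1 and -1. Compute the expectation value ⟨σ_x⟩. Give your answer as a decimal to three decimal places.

0.667

⟨σ_x⟩ = 2 Re(a* b)/(|a|²+|b|²) with a = 1, b = (2 - i).
a* b = (2 - i), so ⟨σ_x⟩ = 4/6.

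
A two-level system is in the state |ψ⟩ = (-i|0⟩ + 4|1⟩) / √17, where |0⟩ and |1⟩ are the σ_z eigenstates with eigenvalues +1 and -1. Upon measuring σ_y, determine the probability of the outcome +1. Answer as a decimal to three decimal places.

0.735

|+y⟩ = (|0⟩ + i|1⟩)/√2, so ⟨+y|ψ⟩ = (-5i) / (√2·√17).
P = |-5i|² / 34 = 25/34.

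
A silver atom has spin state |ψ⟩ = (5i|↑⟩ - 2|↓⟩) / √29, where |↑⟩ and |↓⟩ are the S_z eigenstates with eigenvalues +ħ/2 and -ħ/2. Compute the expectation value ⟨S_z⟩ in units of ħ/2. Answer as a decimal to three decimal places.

0.724

⟨σ_z⟩ = |a|² - |b|² divided by |a|²+|b|², with a, b the |↑⟩, |↓⟩ amplitudes.
= (25 - 4)/29 = 21/29.
⟨S_z⟩ = (ħ/2)·⟨σ_z⟩.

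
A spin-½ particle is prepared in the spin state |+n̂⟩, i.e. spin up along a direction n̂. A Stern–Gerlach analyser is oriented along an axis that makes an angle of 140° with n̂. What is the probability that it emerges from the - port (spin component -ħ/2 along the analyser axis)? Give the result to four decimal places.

0.8830

For spin-½, the probability of finding spin-up along an axis at angle θ to the initial spin direction is cos²(θ/2); spin-down is sin²(θ/2).
θ = 140°, so P = sin²(70°) ≈ 0.8830.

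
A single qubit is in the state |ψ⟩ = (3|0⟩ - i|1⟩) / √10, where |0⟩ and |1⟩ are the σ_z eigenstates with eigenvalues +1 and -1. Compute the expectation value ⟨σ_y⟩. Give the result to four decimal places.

-0.6000

⟨σ_y⟩ = 2 Im(a* b)/(|a|²+|b|²) with a = 3, b = -i.
a* b = -3i, so ⟨σ_y⟩ = -6/10.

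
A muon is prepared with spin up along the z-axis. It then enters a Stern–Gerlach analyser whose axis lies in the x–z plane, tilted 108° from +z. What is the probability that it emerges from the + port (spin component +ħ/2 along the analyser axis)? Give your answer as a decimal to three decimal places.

For spin-½, the probability of finding spin-up along an axis at angle θ to the initial spin direction is cos²(θ/2); spin-down is sin²(θ/2).
θ = 108°, so P = cos²(54°) ≈ 0.345.

0.345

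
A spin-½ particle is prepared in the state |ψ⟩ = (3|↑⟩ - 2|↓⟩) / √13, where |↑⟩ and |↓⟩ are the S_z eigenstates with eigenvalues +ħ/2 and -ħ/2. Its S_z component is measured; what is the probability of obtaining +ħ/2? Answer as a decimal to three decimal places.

The +ħ/2 outcome corresponds to |↑⟩. Its amplitude in |ψ⟩ is 3/√13.
P = |3|² / 13 = 9/13.

0.692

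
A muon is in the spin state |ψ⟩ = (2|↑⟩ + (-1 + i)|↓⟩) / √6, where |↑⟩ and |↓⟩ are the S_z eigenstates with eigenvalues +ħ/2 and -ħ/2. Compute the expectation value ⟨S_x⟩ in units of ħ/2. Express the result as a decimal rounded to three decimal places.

⟨σ_x⟩ = 2 Re(a* b)/(|a|²+|b|²) with a = 2, b = (-1 + i).
a* b = (-2 + 2i), so ⟨σ_x⟩ = -4/6.
⟨S_x⟩ = (ħ/2)·⟨σ_x⟩.

-0.667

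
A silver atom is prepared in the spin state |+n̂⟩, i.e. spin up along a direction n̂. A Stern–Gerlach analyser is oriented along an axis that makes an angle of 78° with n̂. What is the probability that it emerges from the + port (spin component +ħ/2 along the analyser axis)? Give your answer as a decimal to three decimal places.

0.604

For spin-½, the probability of finding spin-up along an axis at angle θ to the initial spin direction is cos²(θ/2); spin-down is sin²(θ/2).
θ = 78°, so P = cos²(39°) ≈ 0.604.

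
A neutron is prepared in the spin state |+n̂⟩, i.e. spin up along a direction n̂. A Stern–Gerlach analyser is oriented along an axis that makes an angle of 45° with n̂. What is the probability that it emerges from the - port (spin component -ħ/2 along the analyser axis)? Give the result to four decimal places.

For spin-½, the probability of finding spin-up along an axis at angle θ to the initial spin direction is cos²(θ/2); spin-down is sin²(θ/2).
θ = 45°, so P = sin²(22.5°) ≈ 0.1464.

0.1464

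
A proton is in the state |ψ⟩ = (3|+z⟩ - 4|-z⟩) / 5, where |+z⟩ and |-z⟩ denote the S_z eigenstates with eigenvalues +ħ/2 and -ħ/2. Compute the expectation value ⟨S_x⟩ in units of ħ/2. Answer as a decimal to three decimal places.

-0.960

⟨σ_x⟩ = 2 Re(a* b)/(|a|²+|b|²) with a = 3, b = -4.
a* b = -12, so ⟨σ_x⟩ = -24/25.
⟨S_x⟩ = (ħ/2)·⟨σ_x⟩.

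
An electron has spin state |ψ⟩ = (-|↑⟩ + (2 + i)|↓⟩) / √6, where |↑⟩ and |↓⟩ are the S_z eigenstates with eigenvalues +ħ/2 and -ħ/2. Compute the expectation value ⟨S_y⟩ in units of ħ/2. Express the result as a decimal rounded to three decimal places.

⟨σ_y⟩ = 2 Im(a* b)/(|a|²+|b|²) with a = -1, b = (2 + i).
a* b = (-2 - i), so ⟨σ_y⟩ = -2/6.
⟨S_y⟩ = (ħ/2)·⟨σ_y⟩.

-0.333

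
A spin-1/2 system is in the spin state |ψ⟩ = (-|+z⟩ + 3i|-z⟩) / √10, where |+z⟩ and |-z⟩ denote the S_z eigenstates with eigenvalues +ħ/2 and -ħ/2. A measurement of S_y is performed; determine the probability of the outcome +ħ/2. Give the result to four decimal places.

|+y⟩ = (|+z⟩ + i|-z⟩)/√2, so ⟨+y|ψ⟩ = (2) / (√2·√10).
P = |2|² / 20 = 4/20.

0.2000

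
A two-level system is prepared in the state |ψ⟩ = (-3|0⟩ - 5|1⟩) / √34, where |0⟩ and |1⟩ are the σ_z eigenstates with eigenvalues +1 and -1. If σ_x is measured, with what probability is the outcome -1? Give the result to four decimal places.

|-x⟩ = (|0⟩ - |1⟩)/√2, so ⟨-x|ψ⟩ = (2) / (√2·√34).
P = |2|² / 68 = 4/68.

0.0588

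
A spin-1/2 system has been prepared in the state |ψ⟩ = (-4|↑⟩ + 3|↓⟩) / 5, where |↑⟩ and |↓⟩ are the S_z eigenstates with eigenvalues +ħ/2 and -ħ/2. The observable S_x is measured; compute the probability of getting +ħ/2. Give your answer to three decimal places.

0.020

|+x⟩ = (|↑⟩ + |↓⟩)/√2, so ⟨+x|ψ⟩ = (-1) / (√2·5).
P = |-1|² / 50 = 1/50.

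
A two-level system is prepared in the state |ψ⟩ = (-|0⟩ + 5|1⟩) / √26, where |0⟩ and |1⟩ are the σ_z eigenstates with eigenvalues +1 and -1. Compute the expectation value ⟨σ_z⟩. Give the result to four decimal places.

-0.9231

⟨σ_z⟩ = |a|² - |b|² divided by |a|²+|b|², with a, b the |0⟩, |1⟩ amplitudes.
= (1 - 25)/26 = -24/26.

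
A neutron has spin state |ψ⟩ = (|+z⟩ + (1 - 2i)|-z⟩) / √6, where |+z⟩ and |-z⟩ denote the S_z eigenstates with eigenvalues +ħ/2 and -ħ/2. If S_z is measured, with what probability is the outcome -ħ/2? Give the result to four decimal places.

0.8333

The -ħ/2 outcome corresponds to |-z⟩. Its amplitude in |ψ⟩ is (1 - 2i)/√6.
P = |1 - 2i|² / 6 = 5/6.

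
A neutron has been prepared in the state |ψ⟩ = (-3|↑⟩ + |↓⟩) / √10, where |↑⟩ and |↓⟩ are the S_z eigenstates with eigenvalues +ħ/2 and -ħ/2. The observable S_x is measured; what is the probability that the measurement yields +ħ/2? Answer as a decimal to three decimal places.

|+x⟩ = (|↑⟩ + |↓⟩)/√2, so ⟨+x|ψ⟩ = (-2) / (√2·√10).
P = |-2|² / 20 = 4/20.

0.200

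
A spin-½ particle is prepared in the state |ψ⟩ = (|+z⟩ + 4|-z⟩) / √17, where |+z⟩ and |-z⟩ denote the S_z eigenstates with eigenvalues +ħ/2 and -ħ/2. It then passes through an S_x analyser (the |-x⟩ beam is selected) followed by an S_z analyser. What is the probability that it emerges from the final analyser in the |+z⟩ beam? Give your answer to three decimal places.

0.132

First analyser (S_x): P(|-x⟩) = |⟨-x|ψ⟩|² = 9/34.
After stage 1 the state is |-x⟩; P(|+z⟩) = |⟨+z|-x⟩|² = 1/2.
Joint probability = 9/34 × 1/2 = 0.132.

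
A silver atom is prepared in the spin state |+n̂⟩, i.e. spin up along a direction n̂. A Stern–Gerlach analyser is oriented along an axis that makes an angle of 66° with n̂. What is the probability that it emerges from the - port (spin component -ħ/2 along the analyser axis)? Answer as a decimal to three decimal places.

For spin-½, the probability of finding spin-up along an axis at angle θ to the initial spin direction is cos²(θ/2); spin-down is sin²(θ/2).
θ = 66°, so P = sin²(33°) ≈ 0.297.

0.297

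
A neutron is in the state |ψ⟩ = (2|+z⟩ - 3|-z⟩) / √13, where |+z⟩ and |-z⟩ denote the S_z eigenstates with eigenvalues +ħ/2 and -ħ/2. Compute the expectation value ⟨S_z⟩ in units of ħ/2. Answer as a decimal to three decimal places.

⟨σ_z⟩ = |a|² - |b|² divided by |a|²+|b|², with a, b the |+z⟩, |-z⟩ amplitudes.
= (4 - 9)/13 = -5/13.
⟨S_z⟩ = (ħ/2)·⟨σ_z⟩.

-0.385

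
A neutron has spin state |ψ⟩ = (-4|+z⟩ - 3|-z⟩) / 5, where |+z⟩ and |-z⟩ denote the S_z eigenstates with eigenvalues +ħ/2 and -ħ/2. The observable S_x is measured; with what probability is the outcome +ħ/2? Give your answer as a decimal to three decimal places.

|+x⟩ = (|+z⟩ + |-z⟩)/√2, so ⟨+x|ψ⟩ = (-7) / (√2·5).
P = |-7|² / 50 = 49/50.

0.980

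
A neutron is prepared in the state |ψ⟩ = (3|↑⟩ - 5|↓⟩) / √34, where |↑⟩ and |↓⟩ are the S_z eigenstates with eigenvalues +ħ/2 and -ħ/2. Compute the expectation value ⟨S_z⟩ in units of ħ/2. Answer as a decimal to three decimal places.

⟨σ_z⟩ = |a|² - |b|² divided by |a|²+|b|², with a, b the |↑⟩, |↓⟩ amplitudes.
= (9 - 25)/34 = -16/34.
⟨S_z⟩ = (ħ/2)·⟨σ_z⟩.

-0.471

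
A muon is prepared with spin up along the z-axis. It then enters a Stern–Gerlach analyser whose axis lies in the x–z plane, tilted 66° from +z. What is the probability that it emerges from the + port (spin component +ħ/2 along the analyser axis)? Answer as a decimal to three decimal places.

For spin-½, the probability of finding spin-up along an axis at angle θ to the initial spin direction is cos²(θ/2); spin-down is sin²(θ/2).
θ = 66°, so P = cos²(33°) ≈ 0.703.

0.703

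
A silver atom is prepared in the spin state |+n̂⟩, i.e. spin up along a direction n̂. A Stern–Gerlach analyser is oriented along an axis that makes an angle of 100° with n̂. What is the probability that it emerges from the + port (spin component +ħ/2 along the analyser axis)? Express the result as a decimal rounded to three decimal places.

For spin-½, the probability of finding spin-up along an axis at angle θ to the initial spin direction is cos²(θ/2); spin-down is sin²(θ/2).
θ = 100°, so P = cos²(50°) ≈ 0.413.

0.413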